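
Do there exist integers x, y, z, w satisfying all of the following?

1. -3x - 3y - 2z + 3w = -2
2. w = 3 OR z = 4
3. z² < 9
Yes

Take x = 0, y = 3, z = 1, w = 3. Substituting into each constraint:
  (1) -3(0) - 3(3) - 2(1) + 3(3) = -2 ✓
  (2) w = 3, target 3 ✓ (first branch holds)
  (3) z² = (1)² = 1, and 1 < 9 ✓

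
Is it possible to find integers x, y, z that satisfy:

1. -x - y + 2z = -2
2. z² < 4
Yes

Take x = 0, y = 2, z = 0. Substituting into each constraint:
  (1) 0 + (-2) + 2(0) = -2 ✓
  (2) z² = (0)² = 0, and 0 < 4 ✓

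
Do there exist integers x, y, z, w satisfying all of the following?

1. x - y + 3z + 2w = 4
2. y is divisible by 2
Yes

Take x = 0, y = 0, z = 0, w = 2. Substituting into each constraint:
  (1) 0 + 0 + 3(0) + 2(2) = 4 ✓
  (2) 0 = 2 × 0, remainder 0 ✓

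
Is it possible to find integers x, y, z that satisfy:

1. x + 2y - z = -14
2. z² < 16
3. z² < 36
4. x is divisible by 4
Yes

Take x = 0, y = -6, z = 2. Substituting into each constraint:
  (1) 0 + 2(-6) + (-2) = -14 ✓
  (2) z² = (2)² = 4, and 4 < 16 ✓
  (3) z² = (2)² = 4, and 4 < 36 ✓
  (4) 0 = 4 × 0, remainder 0 ✓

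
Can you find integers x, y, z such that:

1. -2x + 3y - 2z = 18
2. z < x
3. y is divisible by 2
Yes

Take x = -4, y = 0, z = -5. Substituting into each constraint:
  (1) -2(-4) + 3(0) - 2(-5) = 18 ✓
  (2) -5 < -4 ✓
  (3) 0 = 2 × 0, remainder 0 ✓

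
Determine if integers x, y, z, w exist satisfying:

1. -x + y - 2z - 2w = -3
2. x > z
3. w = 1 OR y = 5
Yes

Take x = 1, y = 0, z = 0, w = 1. Substituting into each constraint:
  (1) (-1) + 0 - 2(0) - 2(1) = -3 ✓
  (2) 1 > 0 ✓
  (3) w = 1, target 1 ✓ (first branch holds)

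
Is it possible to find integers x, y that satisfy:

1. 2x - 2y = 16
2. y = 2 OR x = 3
Yes

Take x = 10, y = 2. Substituting into each constraint:
  (1) 2(10) - 2(2) = 16 ✓
  (2) y = 2, target 2 ✓ (first branch holds)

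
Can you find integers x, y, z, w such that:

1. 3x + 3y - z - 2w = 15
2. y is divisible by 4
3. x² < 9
Yes

Take x = 0, y = 0, z = -15, w = 0. Substituting into each constraint:
  (1) 3(0) + 3(0) + 15 - 2(0) = 15 ✓
  (2) 0 = 4 × 0, remainder 0 ✓
  (3) x² = (0)² = 0, and 0 < 9 ✓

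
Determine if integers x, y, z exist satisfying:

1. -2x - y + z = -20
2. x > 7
Yes

Take x = 8, y = 4, z = 0. Substituting into each constraint:
  (1) -2(8) + (-4) + 0 = -20 ✓
  (2) 8 > 7 ✓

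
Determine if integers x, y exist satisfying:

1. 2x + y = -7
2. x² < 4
Yes

Take x = 0, y = -7. Substituting into each constraint:
  (1) 2(0) + (-7) = -7 ✓
  (2) x² = (0)² = 0, and 0 < 4 ✓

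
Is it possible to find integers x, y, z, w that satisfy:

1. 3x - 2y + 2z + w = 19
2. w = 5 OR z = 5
Yes

Take x = 0, y = -7, z = 0, w = 5. Substituting into each constraint:
  (1) 3(0) - 2(-7) + 2(0) + 5 = 19 ✓
  (2) w = 5, target 5 ✓ (first branch holds)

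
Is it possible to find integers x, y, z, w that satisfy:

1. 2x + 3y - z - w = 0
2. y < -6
Yes

Take x = 0, y = -7, z = -21, w = 0. Substituting into each constraint:
  (1) 2(0) + 3(-7) + 21 + 0 = 0 ✓
  (2) -7 < -6 ✓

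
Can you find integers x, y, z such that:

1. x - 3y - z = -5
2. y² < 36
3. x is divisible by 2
Yes

Take x = 0, y = 1, z = 2. Substituting into each constraint:
  (1) 0 - 3(1) + (-2) = -5 ✓
  (2) y² = (1)² = 1, and 1 < 36 ✓
  (3) 0 = 2 × 0, remainder 0 ✓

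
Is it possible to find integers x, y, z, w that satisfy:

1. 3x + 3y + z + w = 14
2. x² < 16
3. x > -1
Yes

Take x = 0, y = 0, z = 0, w = 14. Substituting into each constraint:
  (1) 3(0) + 3(0) + 0 + 14 = 14 ✓
  (2) x² = (0)² = 0, and 0 < 16 ✓
  (3) 0 > -1 ✓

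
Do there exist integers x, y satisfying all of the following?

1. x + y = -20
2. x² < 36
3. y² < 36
No

The full constraint system is jointly infeasible over the integers. Each constraint and what it forces:

  - x + y = -20: is a linear equation tying the variables together
  - x² < 36: restricts x to |x| ≤ 5
  - y² < 36: restricts y to |y| ≤ 5

Range argument: with x ∈ [-5, 5], y ∈ [-5, 5], the left side of the equation is at least -10, but the right side is -20 < -10. No integer solution exists.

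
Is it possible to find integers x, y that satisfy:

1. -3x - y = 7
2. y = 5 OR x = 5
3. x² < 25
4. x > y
No

The full constraint system is jointly infeasible over the integers. Each constraint and what it forces:

  - -3x - y = 7: is a linear equation tying the variables together
  - y = 5 OR x = 5: forces a choice: either y = 5 or x = 5
  - x² < 25: restricts x to |x| ≤ 4
  - x > y: bounds one variable relative to another variable

Split on the disjunction (y = 5 OR x = 5):
  • If y = 5: the equation forces x = -4, giving (y, x) = (5, -4), which violates x > y.
  • If x = 5: this contradicts x² < 25, which requires |x| ≤ 4.
Both branches are infeasible, so the system has no integer solution.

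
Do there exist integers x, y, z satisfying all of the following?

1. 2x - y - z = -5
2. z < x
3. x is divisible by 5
Yes

Take x = 0, y = 6, z = -1. Substituting into each constraint:
  (1) 2(0) + (-6) + 1 = -5 ✓
  (2) -1 < 0 ✓
  (3) 0 = 5 × 0, remainder 0 ✓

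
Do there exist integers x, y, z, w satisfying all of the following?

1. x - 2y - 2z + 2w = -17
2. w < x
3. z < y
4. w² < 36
Yes

Take x = 1, y = 5, z = 4, w = 0. Substituting into each constraint:
  (1) 1 - 2(5) - 2(4) + 2(0) = -17 ✓
  (2) 0 < 1 ✓
  (3) 4 < 5 ✓
  (4) w² = (0)² = 0, and 0 < 36 ✓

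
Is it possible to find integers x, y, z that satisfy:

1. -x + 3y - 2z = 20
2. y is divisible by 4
Yes

Take x = -20, y = 0, z = 0. Substituting into each constraint:
  (1) 20 + 3(0) - 2(0) = 20 ✓
  (2) 0 = 4 × 0, remainder 0 ✓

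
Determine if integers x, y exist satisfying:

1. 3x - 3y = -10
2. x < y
No

Even the single constraint (3x - 3y = -10) is infeasible over the integers.

  - 3x - 3y = -10: every term on the left is divisible by 3, so the LHS ≡ 0 (mod 3), but the RHS -10 is not — no integer solution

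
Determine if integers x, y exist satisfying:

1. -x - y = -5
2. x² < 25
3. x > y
Yes

Take x = 3, y = 2. Substituting into each constraint:
  (1) (-3) + (-2) = -5 ✓
  (2) x² = (3)² = 9, and 9 < 25 ✓
  (3) 3 > 2 ✓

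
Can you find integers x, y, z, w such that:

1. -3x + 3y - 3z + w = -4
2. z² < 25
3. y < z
Yes

Take x = 1, y = -1, z = 0, w = 2. Substituting into each constraint:
  (1) -3(1) + 3(-1) - 3(0) + 2 = -4 ✓
  (2) z² = (0)² = 0, and 0 < 25 ✓
  (3) -1 < 0 ✓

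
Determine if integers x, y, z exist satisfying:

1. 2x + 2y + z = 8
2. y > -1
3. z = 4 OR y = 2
Yes

Take x = -1, y = 3, z = 4. Substituting into each constraint:
  (1) 2(-1) + 2(3) + 4 = 8 ✓
  (2) 3 > -1 ✓
  (3) z = 4, target 4 ✓ (first branch holds)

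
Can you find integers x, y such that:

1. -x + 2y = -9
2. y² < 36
Yes

Take x = 1, y = -4. Substituting into each constraint:
  (1) (-1) + 2(-4) = -9 ✓
  (2) y² = (-4)² = 16, and 16 < 36 ✓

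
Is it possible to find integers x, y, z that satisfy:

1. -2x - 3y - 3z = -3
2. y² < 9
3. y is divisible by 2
Yes

Take x = 0, y = 0, z = 1. Substituting into each constraint:
  (1) -2(0) - 3(0) - 3(1) = -3 ✓
  (2) y² = (0)² = 0, and 0 < 9 ✓
  (3) 0 = 2 × 0, remainder 0 ✓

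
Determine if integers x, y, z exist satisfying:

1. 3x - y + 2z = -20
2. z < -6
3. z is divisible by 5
Yes

Take x = 0, y = 0, z = -10. Substituting into each constraint:
  (1) 3(0) + 0 + 2(-10) = -20 ✓
  (2) -10 < -6 ✓
  (3) -10 = 5 × -2, remainder 0 ✓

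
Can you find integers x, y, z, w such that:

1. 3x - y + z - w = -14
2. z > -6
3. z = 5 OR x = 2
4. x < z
Yes

Take x = 4, y = 0, z = 5, w = 31. Substituting into each constraint:
  (1) 3(4) + 0 + 5 + (-31) = -14 ✓
  (2) 5 > -6 ✓
  (3) z = 5, target 5 ✓ (first branch holds)
  (4) 4 < 5 ✓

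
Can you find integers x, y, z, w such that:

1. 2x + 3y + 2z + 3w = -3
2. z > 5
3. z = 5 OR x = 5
Yes

Take x = 5, y = 0, z = 7, w = -9. Substituting into each constraint:
  (1) 2(5) + 3(0) + 2(7) + 3(-9) = -3 ✓
  (2) 7 > 5 ✓
  (3) x = 5, target 5 ✓ (second branch holds)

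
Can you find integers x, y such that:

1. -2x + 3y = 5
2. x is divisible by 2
Yes

Take x = 2, y = 3. Substituting into each constraint:
  (1) -2(2) + 3(3) = 5 ✓
  (2) 2 = 2 × 1, remainder 0 ✓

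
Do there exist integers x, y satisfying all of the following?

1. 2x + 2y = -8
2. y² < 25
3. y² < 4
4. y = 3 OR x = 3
No

A contradictory subset is {2x + 2y = -8, y² < 4, y = 3 OR x = 3}. No integer assignment can satisfy these jointly:

  - 2x + 2y = -8: is a linear equation tying the variables together
  - y² < 4: restricts y to |y| ≤ 1
  - y = 3 OR x = 3: forces a choice: either y = 3 or x = 3

Split on the disjunction (y = 3 OR x = 3):
  • If y = 3: this contradicts y² < 4, which requires |y| ≤ 1.
  • If x = 3: the equation forces y = -7, but y² < 4 requires |y| ≤ 1.
Both branches are infeasible, so the system has no integer solution.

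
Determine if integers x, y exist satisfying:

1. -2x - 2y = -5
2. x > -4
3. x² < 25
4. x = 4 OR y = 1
No

Even the single constraint (-2x - 2y = -5) is infeasible over the integers.

  - -2x - 2y = -5: every term on the left is divisible by 2, so the LHS ≡ 0 (mod 2), but the RHS -5 is not — no integer solution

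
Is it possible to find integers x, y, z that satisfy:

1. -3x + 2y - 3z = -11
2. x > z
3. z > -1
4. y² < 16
Yes

Take x = 2, y = -1, z = 1. Substituting into each constraint:
  (1) -3(2) + 2(-1) - 3(1) = -11 ✓
  (2) 2 > 1 ✓
  (3) 1 > -1 ✓
  (4) y² = (-1)² = 1, and 1 < 16 ✓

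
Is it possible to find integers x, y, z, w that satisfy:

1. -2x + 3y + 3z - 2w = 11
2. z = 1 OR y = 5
Yes

Take x = 0, y = 0, z = 1, w = -4. Substituting into each constraint:
  (1) -2(0) + 3(0) + 3(1) - 2(-4) = 11 ✓
  (2) z = 1, target 1 ✓ (first branch holds)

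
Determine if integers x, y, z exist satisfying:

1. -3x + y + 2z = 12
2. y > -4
Yes

Take x = 0, y = 0, z = 6. Substituting into each constraint:
  (1) -3(0) + 0 + 2(6) = 12 ✓
  (2) 0 > -4 ✓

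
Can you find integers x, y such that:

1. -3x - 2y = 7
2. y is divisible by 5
Yes

Take x = 1, y = -5. Substituting into each constraint:
  (1) -3(1) - 2(-5) = 7 ✓
  (2) -5 = 5 × -1, remainder 0 ✓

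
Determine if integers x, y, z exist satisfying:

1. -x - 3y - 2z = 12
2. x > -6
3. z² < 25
Yes

Take x = 0, y = -4, z = 0. Substituting into each constraint:
  (1) 0 - 3(-4) - 2(0) = 12 ✓
  (2) 0 > -6 ✓
  (3) z² = (0)² = 0, and 0 < 25 ✓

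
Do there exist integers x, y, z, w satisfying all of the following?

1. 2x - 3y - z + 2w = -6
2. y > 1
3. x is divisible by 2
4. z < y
Yes

Take x = 0, y = 2, z = 0, w = 0. Substituting into each constraint:
  (1) 2(0) - 3(2) + 0 + 2(0) = -6 ✓
  (2) 2 > 1 ✓
  (3) 0 = 2 × 0, remainder 0 ✓
  (4) 0 < 2 ✓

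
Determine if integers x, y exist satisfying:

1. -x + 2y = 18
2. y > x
Yes

Take x = 16, y = 17. Substituting into each constraint:
  (1) (-16) + 2(17) = 18 ✓
  (2) 17 > 16 ✓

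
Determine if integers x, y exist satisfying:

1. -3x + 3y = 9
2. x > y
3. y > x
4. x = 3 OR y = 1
No

A contradictory subset is {x > y, y > x}. No integer assignment can satisfy these jointly:

  - x > y: bounds one variable relative to another variable
  - y > x: bounds one variable relative to another variable

Direct contradiction: x > y and y > x cannot both hold.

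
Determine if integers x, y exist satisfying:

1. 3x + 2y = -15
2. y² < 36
Yes

Take x = -5, y = 0. Substituting into each constraint:
  (1) 3(-5) + 2(0) = -15 ✓
  (2) y² = (0)² = 0, and 0 < 36 ✓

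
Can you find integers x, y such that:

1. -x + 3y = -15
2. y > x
Yes

Take x = -9, y = -8. Substituting into each constraint:
  (1) 9 + 3(-8) = -15 ✓
  (2) -8 > -9 ✓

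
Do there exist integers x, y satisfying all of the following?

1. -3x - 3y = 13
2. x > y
No

Even the single constraint (-3x - 3y = 13) is infeasible over the integers.

  - -3x - 3y = 13: every term on the left is divisible by 3, so the LHS ≡ 0 (mod 3), but the RHS 13 is not — no integer solution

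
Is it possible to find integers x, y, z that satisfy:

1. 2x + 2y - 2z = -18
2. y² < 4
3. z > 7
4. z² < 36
No

A contradictory subset is {z > 7, z² < 36}. No integer assignment can satisfy these jointly:

  - z > 7: bounds one variable relative to a constant
  - z² < 36: restricts z to |z| ≤ 5

Direct contradiction: the bounds on z require z ≥ 8 and z ≤ 5 simultaneously, which is empty.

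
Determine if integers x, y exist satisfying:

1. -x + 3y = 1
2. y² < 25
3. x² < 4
Yes

Take x = -1, y = 0. Substituting into each constraint:
  (1) 1 + 3(0) = 1 ✓
  (2) y² = (0)² = 0, and 0 < 25 ✓
  (3) x² = (-1)² = 1, and 1 < 4 ✓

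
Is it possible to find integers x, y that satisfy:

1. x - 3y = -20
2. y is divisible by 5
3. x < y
Yes

Take x = -20, y = 0. Substituting into each constraint:
  (1) (-20) - 3(0) = -20 ✓
  (2) 0 = 5 × 0, remainder 0 ✓
  (3) -20 < 0 ✓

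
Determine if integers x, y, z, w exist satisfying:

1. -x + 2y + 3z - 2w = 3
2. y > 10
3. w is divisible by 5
Yes

Take x = 19, y = 11, z = 0, w = 0. Substituting into each constraint:
  (1) (-19) + 2(11) + 3(0) - 2(0) = 3 ✓
  (2) 11 > 10 ✓
  (3) 0 = 5 × 0, remainder 0 ✓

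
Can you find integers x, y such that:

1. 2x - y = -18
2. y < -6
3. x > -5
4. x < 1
No

A contradictory subset is {2x - y = -18, y < -6, x > -5}. No integer assignment can satisfy these jointly:

  - 2x - y = -18: is a linear equation tying the variables together
  - y < -6: bounds one variable relative to a constant
  - x > -5: bounds one variable relative to a constant

Range argument: with x ∈ [-4, ∞], y ∈ [−∞, -7], the left side of the equation is at least -1, but the right side is -18 < -1. No integer solution exists.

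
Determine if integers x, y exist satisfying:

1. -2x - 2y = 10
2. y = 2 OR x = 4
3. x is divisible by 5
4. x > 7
No

A contradictory subset is {-2x - 2y = 10, y = 2 OR x = 4, x > 7}. No integer assignment can satisfy these jointly:

  - -2x - 2y = 10: is a linear equation tying the variables together
  - y = 2 OR x = 4: forces a choice: either y = 2 or x = 4
  - x > 7: bounds one variable relative to a constant

Split on the disjunction (y = 2 OR x = 4):
  • If y = 2: the equation forces x = -7, which contradicts the bound x ≥ 8.
  • If x = 4: this contradicts the bound x ≥ 8.
Both branches are infeasible, so the system has no integer solution.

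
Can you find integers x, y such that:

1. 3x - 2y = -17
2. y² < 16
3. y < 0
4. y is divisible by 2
Yes

Take x = -7, y = -2. Substituting into each constraint:
  (1) 3(-7) - 2(-2) = -17 ✓
  (2) y² = (-2)² = 4, and 4 < 16 ✓
  (3) -2 < 0 ✓
  (4) -2 = 2 × -1, remainder 0 ✓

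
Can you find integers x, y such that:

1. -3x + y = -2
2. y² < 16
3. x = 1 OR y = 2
Yes

Take x = 1, y = 1. Substituting into each constraint:
  (1) -3(1) + 1 = -2 ✓
  (2) y² = (1)² = 1, and 1 < 16 ✓
  (3) x = 1, target 1 ✓ (first branch holds)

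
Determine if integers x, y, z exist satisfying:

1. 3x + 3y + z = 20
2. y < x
Yes

Take x = 1, y = 0, z = 17. Substituting into each constraint:
  (1) 3(1) + 3(0) + 17 = 20 ✓
  (2) 0 < 1 ✓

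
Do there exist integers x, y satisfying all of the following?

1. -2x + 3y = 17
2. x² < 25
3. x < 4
Yes

Take x = 2, y = 7. Substituting into each constraint:
  (1) -2(2) + 3(7) = 17 ✓
  (2) x² = (2)² = 4, and 4 < 25 ✓
  (3) 2 < 4 ✓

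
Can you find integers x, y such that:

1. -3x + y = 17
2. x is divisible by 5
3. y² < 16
Yes

Take x = -5, y = 2. Substituting into each constraint:
  (1) -3(-5) + 2 = 17 ✓
  (2) -5 = 5 × -1, remainder 0 ✓
  (3) y² = (2)² = 4, and 4 < 16 ✓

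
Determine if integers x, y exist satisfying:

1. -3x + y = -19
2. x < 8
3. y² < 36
Yes

Take x = 6, y = -1. Substituting into each constraint:
  (1) -3(6) + (-1) = -19 ✓
  (2) 6 < 8 ✓
  (3) y² = (-1)² = 1, and 1 < 36 ✓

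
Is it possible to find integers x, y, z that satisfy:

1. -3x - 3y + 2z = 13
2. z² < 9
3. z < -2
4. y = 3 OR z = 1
No

A contradictory subset is {z² < 9, z < -2}. No integer assignment can satisfy these jointly:

  - z² < 9: restricts z to |z| ≤ 2
  - z < -2: bounds one variable relative to a constant

Direct contradiction: the bounds on z require z ≥ -2 and z ≤ -3 simultaneously, which is empty.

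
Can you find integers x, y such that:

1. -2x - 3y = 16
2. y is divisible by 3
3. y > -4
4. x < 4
Yes

Take x = -8, y = 0. Substituting into each constraint:
  (1) -2(-8) - 3(0) = 16 ✓
  (2) 0 = 3 × 0, remainder 0 ✓
  (3) 0 > -4 ✓
  (4) -8 < 4 ✓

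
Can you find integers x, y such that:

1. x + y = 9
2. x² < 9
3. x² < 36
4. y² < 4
No

A contradictory subset is {x + y = 9, x² < 9, y² < 4}. No integer assignment can satisfy these jointly:

  - x + y = 9: is a linear equation tying the variables together
  - x² < 9: restricts x to |x| ≤ 2
  - y² < 4: restricts y to |y| ≤ 1

Range argument: with x ∈ [-2, 2], y ∈ [-1, 1], the left side of the equation is at most 3, but the right side is 9 > 3. No integer solution exists.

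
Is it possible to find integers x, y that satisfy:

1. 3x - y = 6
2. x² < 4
Yes

Take x = 0, y = -6. Substituting into each constraint:
  (1) 3(0) + 6 = 6 ✓
  (2) x² = (0)² = 0, and 0 < 4 ✓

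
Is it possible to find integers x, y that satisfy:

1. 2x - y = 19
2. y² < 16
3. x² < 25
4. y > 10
No

A contradictory subset is {y² < 16, y > 10}. No integer assignment can satisfy these jointly:

  - y² < 16: restricts y to |y| ≤ 3
  - y > 10: bounds one variable relative to a constant

Direct contradiction: the bounds on y require y ≥ 11 and y ≤ 3 simultaneously, which is empty.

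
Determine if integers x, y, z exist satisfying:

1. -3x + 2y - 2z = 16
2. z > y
Yes

Take x = -6, y = 0, z = 1. Substituting into each constraint:
  (1) -3(-6) + 2(0) - 2(1) = 16 ✓
  (2) 1 > 0 ✓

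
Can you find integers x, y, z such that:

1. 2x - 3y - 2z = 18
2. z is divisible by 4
Yes

Take x = 0, y = -6, z = 0. Substituting into each constraint:
  (1) 2(0) - 3(-6) - 2(0) = 18 ✓
  (2) 0 = 4 × 0, remainder 0 ✓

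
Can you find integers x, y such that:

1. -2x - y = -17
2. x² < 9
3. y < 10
No

The full constraint system is jointly infeasible over the integers. Each constraint and what it forces:

  - -2x - y = -17: is a linear equation tying the variables together
  - x² < 9: restricts x to |x| ≤ 2
  - y < 10: bounds one variable relative to a constant

Range argument: with x ∈ [-2, 2], y ∈ [−∞, 9], the left side of the equation is at least -13, but the right side is -17 < -13. No integer solution exists.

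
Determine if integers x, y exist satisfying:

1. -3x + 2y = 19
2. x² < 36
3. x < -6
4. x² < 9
No

A contradictory subset is {x < -6, x² < 9}. No integer assignment can satisfy these jointly:

  - x < -6: bounds one variable relative to a constant
  - x² < 9: restricts x to |x| ≤ 2

Direct contradiction: the bounds on x require x ≥ -2 and x ≤ -7 simultaneously, which is empty.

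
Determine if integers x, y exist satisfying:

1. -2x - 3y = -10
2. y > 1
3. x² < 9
Yes

Take x = 2, y = 2. Substituting into each constraint:
  (1) -2(2) - 3(2) = -10 ✓
  (2) 2 > 1 ✓
  (3) x² = (2)² = 4, and 4 < 9 ✓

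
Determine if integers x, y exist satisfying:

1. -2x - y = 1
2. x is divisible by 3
Yes

Take x = 0, y = -1. Substituting into each constraint:
  (1) -2(0) + 1 = 1 ✓
  (2) 0 = 3 × 0, remainder 0 ✓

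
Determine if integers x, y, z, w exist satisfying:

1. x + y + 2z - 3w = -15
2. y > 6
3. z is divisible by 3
Yes

Take x = 2, y = 7, z = 0, w = 8. Substituting into each constraint:
  (1) 2 + 7 + 2(0) - 3(8) = -15 ✓
  (2) 7 > 6 ✓
  (3) 0 = 3 × 0, remainder 0 ✓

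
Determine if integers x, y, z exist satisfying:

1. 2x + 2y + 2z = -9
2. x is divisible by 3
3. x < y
No

Even the single constraint (2x + 2y + 2z = -9) is infeasible over the integers.

  - 2x + 2y + 2z = -9: every term on the left is divisible by 2, so the LHS ≡ 0 (mod 2), but the RHS -9 is not — no integer solution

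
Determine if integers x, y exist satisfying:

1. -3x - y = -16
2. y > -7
Yes

Take x = 5, y = 1. Substituting into each constraint:
  (1) -3(5) + (-1) = -16 ✓
  (2) 1 > -7 ✓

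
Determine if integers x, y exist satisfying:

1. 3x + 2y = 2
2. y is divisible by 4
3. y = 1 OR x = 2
No

The full constraint system is jointly infeasible over the integers. Each constraint and what it forces:

  - 3x + 2y = 2: is a linear equation tying the variables together
  - y is divisible by 4: restricts y to multiples of 4
  - y = 1 OR x = 2: forces a choice: either y = 1 or x = 2

Split on the disjunction (y = 1 OR x = 2):
  • If y = 1: this contradicts the divisibility constraint — 1 is not a multiple of 4.
  • If x = 2: with x = 2, writing y = 4y', every remaining term of the linear equation is divisible by 8, so the left side is ≡ 0 (mod 8); but the right side -4 ≡ 4 (mod 8). No integers can satisfy it.
Both branches are infeasible, so the system has no integer solution.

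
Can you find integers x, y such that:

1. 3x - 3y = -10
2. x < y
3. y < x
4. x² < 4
No

Even the single constraint (3x - 3y = -10) is infeasible over the integers.

  - 3x - 3y = -10: every term on the left is divisible by 3, so the LHS ≡ 0 (mod 3), but the RHS -10 is not — no integer solution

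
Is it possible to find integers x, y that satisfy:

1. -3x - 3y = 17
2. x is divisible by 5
No

Even the single constraint (-3x - 3y = 17) is infeasible over the integers.

  - -3x - 3y = 17: every term on the left is divisible by 3, so the LHS ≡ 0 (mod 3), but the RHS 17 is not — no integer solution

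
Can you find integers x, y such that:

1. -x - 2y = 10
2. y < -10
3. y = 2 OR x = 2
No

The full constraint system is jointly infeasible over the integers. Each constraint and what it forces:

  - -x - 2y = 10: is a linear equation tying the variables together
  - y < -10: bounds one variable relative to a constant
  - y = 2 OR x = 2: forces a choice: either y = 2 or x = 2

Split on the disjunction (y = 2 OR x = 2):
  • If y = 2: this contradicts the bound y ≤ -11.
  • If x = 2: the equation forces y = -6, which contradicts the bound y ≤ -11.
Both branches are infeasible, so the system has no integer solution.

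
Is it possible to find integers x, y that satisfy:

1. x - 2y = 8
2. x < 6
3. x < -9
Yes

Take x = -10, y = -9. Substituting into each constraint:
  (1) (-10) - 2(-9) = 8 ✓
  (2) -10 < 6 ✓
  (3) -10 < -9 ✓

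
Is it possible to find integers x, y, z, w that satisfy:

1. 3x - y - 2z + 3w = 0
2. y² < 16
Yes

Take x = 0, y = 0, z = 0, w = 0. Substituting into each constraint:
  (1) 3(0) + 0 - 2(0) + 3(0) = 0 ✓
  (2) y² = (0)² = 0, and 0 < 16 ✓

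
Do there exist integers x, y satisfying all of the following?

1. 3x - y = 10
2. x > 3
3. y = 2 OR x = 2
Yes

Take x = 4, y = 2. Substituting into each constraint:
  (1) 3(4) + (-2) = 10 ✓
  (2) 4 > 3 ✓
  (3) y = 2, target 2 ✓ (first branch holds)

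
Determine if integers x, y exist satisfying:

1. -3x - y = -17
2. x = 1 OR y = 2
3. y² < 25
Yes

Take x = 5, y = 2. Substituting into each constraint:
  (1) -3(5) + (-2) = -17 ✓
  (2) y = 2, target 2 ✓ (second branch holds)
  (3) y² = (2)² = 4, and 4 < 25 ✓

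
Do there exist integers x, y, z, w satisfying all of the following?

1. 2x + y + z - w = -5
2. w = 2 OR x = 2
Yes

Take x = 0, y = 0, z = -3, w = 2. Substituting into each constraint:
  (1) 2(0) + 0 + (-3) + (-2) = -5 ✓
  (2) w = 2, target 2 ✓ (first branch holds)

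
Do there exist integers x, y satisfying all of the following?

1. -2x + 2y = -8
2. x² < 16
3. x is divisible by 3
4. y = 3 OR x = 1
No

A contradictory subset is {-2x + 2y = -8, x is divisible by 3, y = 3 OR x = 1}. No integer assignment can satisfy these jointly:

  - -2x + 2y = -8: is a linear equation tying the variables together
  - x is divisible by 3: restricts x to multiples of 3
  - y = 3 OR x = 1: forces a choice: either y = 3 or x = 1

Split on the disjunction (y = 3 OR x = 1):
  • If y = 3: with y = 3, writing x = 3x', every remaining term of the linear equation is divisible by 6, so the left side is ≡ 0 (mod 6); but the right side -14 ≡ 4 (mod 6). No integers can satisfy it.
  • If x = 1: this contradicts the divisibility constraint — 1 is not a multiple of 3.
Both branches are infeasible, so the system has no integer solution.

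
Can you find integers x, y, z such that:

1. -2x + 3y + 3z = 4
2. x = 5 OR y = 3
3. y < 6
Yes

Take x = 7, y = 3, z = 3. Substituting into each constraint:
  (1) -2(7) + 3(3) + 3(3) = 4 ✓
  (2) y = 3, target 3 ✓ (second branch holds)
  (3) 3 < 6 ✓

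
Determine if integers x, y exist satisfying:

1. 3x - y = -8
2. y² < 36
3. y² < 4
Yes

Take x = -3, y = -1. Substituting into each constraint:
  (1) 3(-3) + 1 = -8 ✓
  (2) y² = (-1)² = 1, and 1 < 36 ✓
  (3) y² = (-1)² = 1, and 1 < 4 ✓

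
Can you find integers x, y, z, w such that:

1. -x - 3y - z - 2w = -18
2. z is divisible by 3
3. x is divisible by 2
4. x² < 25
Yes

Take x = 0, y = 0, z = 0, w = 9. Substituting into each constraint:
  (1) 0 - 3(0) + 0 - 2(9) = -18 ✓
  (2) 0 = 3 × 0, remainder 0 ✓
  (3) 0 = 2 × 0, remainder 0 ✓
  (4) x² = (0)² = 0, and 0 < 25 ✓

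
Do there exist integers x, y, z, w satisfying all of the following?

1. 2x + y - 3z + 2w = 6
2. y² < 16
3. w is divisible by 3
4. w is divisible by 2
Yes

Take x = 0, y = 0, z = -2, w = 0. Substituting into each constraint:
  (1) 2(0) + 0 - 3(-2) + 2(0) = 6 ✓
  (2) y² = (0)² = 0, and 0 < 16 ✓
  (3) 0 = 3 × 0, remainder 0 ✓
  (4) 0 = 2 × 0, remainder 0 ✓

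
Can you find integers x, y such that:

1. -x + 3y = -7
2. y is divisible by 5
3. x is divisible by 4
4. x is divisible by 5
No

A contradictory subset is {-x + 3y = -7, y is divisible by 5, x is divisible by 5}. No integer assignment can satisfy these jointly:

  - -x + 3y = -7: is a linear equation tying the variables together
  - y is divisible by 5: restricts y to multiples of 5
  - x is divisible by 5: restricts x to multiples of 5

Modular obstruction: writing x = 5x' and writing y = 5y', every remaining term of the linear equation is divisible by 5, so the left side is ≡ 0 (mod 5); but the right side -7 ≡ 3 (mod 5). No integers can satisfy it.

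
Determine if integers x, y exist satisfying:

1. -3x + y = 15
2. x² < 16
Yes

Take x = 0, y = 15. Substituting into each constraint:
  (1) -3(0) + 15 = 15 ✓
  (2) x² = (0)² = 0, and 0 < 16 ✓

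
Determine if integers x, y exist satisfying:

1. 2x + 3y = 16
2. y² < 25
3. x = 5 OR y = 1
Yes

Take x = 5, y = 2. Substituting into each constraint:
  (1) 2(5) + 3(2) = 16 ✓
  (2) y² = (2)² = 4, and 4 < 25 ✓
  (3) x = 5, target 5 ✓ (first branch holds)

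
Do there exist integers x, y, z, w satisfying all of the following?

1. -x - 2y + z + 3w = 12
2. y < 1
Yes

Take x = 0, y = 0, z = 0, w = 4. Substituting into each constraint:
  (1) 0 - 2(0) + 0 + 3(4) = 12 ✓
  (2) 0 < 1 ✓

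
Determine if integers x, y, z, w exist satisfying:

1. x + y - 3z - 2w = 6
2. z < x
Yes

Take x = 0, y = 3, z = -1, w = 0. Substituting into each constraint:
  (1) 0 + 3 - 3(-1) - 2(0) = 6 ✓
  (2) -1 < 0 ✓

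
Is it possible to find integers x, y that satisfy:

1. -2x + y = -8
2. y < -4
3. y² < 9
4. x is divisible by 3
No

A contradictory subset is {y < -4, y² < 9}. No integer assignment can satisfy these jointly:

  - y < -4: bounds one variable relative to a constant
  - y² < 9: restricts y to |y| ≤ 2

Direct contradiction: the bounds on y require y ≥ -2 and y ≤ -5 simultaneously, which is empty.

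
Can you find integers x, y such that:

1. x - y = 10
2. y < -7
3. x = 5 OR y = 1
No

The full constraint system is jointly infeasible over the integers. Each constraint and what it forces:

  - x - y = 10: is a linear equation tying the variables together
  - y < -7: bounds one variable relative to a constant
  - x = 5 OR y = 1: forces a choice: either x = 5 or y = 1

Split on the disjunction (x = 5 OR y = 1):
  • If x = 5: the equation forces y = -5, which contradicts the bound y ≤ -8.
  • If y = 1: this contradicts the bound y ≤ -8.
Both branches are infeasible, so the system has no integer solution.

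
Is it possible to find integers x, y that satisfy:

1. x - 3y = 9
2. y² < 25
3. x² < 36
Yes

Take x = 0, y = -3. Substituting into each constraint:
  (1) 0 - 3(-3) = 9 ✓
  (2) y² = (-3)² = 9, and 9 < 25 ✓
  (3) x² = (0)² = 0, and 0 < 36 ✓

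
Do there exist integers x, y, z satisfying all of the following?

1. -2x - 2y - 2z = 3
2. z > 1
No

Even the single constraint (-2x - 2y - 2z = 3) is infeasible over the integers.

  - -2x - 2y - 2z = 3: every term on the left is divisible by 2, so the LHS ≡ 0 (mod 2), but the RHS 3 is not — no integer solution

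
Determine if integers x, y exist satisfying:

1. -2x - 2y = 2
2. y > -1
Yes

Take x = -1, y = 0. Substituting into each constraint:
  (1) -2(-1) - 2(0) = 2 ✓
  (2) 0 > -1 ✓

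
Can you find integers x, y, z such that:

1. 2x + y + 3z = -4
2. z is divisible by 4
Yes

Take x = 0, y = -4, z = 0. Substituting into each constraint:
  (1) 2(0) + (-4) + 3(0) = -4 ✓
  (2) 0 = 4 × 0, remainder 0 ✓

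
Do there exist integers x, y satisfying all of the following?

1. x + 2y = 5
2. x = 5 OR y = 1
Yes

Take x = 5, y = 0. Substituting into each constraint:
  (1) 5 + 2(0) = 5 ✓
  (2) x = 5, target 5 ✓ (first branch holds)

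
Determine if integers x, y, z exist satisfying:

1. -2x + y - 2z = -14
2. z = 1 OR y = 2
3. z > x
Yes

Take x = 3, y = 2, z = 5. Substituting into each constraint:
  (1) -2(3) + 2 - 2(5) = -14 ✓
  (2) y = 2, target 2 ✓ (second branch holds)
  (3) 5 > 3 ✓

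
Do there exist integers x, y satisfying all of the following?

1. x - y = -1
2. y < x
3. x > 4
No

A contradictory subset is {x - y = -1, y < x}. No integer assignment can satisfy these jointly:

  - x - y = -1: is a linear equation tying the variables together
  - y < x: bounds one variable relative to another variable

From the equation, x − y = -1, i.e. x − y = -1; but x > y requires x − y ≥ 1. Contradiction.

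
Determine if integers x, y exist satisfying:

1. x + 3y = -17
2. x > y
Yes

Take x = -2, y = -5. Substituting into each constraint:
  (1) (-2) + 3(-5) = -17 ✓
  (2) -2 > -5 ✓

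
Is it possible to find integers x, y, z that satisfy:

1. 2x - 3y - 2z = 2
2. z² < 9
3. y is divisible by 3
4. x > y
Yes

Take x = 1, y = 0, z = 0. Substituting into each constraint:
  (1) 2(1) - 3(0) - 2(0) = 2 ✓
  (2) z² = (0)² = 0, and 0 < 9 ✓
  (3) 0 = 3 × 0, remainder 0 ✓
  (4) 1 > 0 ✓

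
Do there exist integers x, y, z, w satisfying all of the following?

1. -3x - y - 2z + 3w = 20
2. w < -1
Yes

Take x = 0, y = 0, z = -13, w = -2. Substituting into each constraint:
  (1) -3(0) + 0 - 2(-13) + 3(-2) = 20 ✓
  (2) -2 < -1 ✓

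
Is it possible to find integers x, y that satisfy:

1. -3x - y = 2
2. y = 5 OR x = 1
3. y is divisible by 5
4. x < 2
Yes

Take x = 1, y = -5. Substituting into each constraint:
  (1) -3(1) + 5 = 2 ✓
  (2) x = 1, target 1 ✓ (second branch holds)
  (3) -5 = 5 × -1, remainder 0 ✓
  (4) 1 < 2 ✓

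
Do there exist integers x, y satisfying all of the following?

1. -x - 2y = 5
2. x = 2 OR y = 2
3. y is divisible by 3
No

The full constraint system is jointly infeasible over the integers. Each constraint and what it forces:

  - -x - 2y = 5: is a linear equation tying the variables together
  - x = 2 OR y = 2: forces a choice: either x = 2 or y = 2
  - y is divisible by 3: restricts y to multiples of 3

Split on the disjunction (x = 2 OR y = 2):
  • If x = 2: with x = 2, writing y = 3y', every remaining term of the linear equation is divisible by 6, so the left side is ≡ 0 (mod 6); but the right side 7 ≡ 1 (mod 6). No integers can satisfy it.
  • If y = 2: this contradicts the divisibility constraint — 2 is not a multiple of 3.
Both branches are infeasible, so the system has no integer solution.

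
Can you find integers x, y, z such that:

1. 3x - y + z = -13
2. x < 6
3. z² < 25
Yes

Take x = 0, y = 13, z = 0. Substituting into each constraint:
  (1) 3(0) + (-13) + 0 = -13 ✓
  (2) 0 < 6 ✓
  (3) z² = (0)² = 0, and 0 < 25 ✓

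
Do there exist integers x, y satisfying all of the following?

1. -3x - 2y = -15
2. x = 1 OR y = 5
Yes

Take x = 1, y = 6. Substituting into each constraint:
  (1) -3(1) - 2(6) = -15 ✓
  (2) x = 1, target 1 ✓ (first branch holds)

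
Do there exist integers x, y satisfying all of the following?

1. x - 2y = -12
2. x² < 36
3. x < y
Yes

Take x = 0, y = 6. Substituting into each constraint:
  (1) 0 - 2(6) = -12 ✓
  (2) x² = (0)² = 0, and 0 < 36 ✓
  (3) 0 < 6 ✓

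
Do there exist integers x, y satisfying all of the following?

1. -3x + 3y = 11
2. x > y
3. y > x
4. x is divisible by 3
No

Even the single constraint (-3x + 3y = 11) is infeasible over the integers.

  - -3x + 3y = 11: every term on the left is divisible by 3, so the LHS ≡ 0 (mod 3), but the RHS 11 is not — no integer solution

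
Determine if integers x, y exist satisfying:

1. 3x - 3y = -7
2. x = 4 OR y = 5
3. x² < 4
No

Even the single constraint (3x - 3y = -7) is infeasible over the integers.

  - 3x - 3y = -7: every term on the left is divisible by 3, so the LHS ≡ 0 (mod 3), but the RHS -7 is not — no integer solution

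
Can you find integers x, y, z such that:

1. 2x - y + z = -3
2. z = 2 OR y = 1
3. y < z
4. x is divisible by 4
Yes

Take x = -4, y = -3, z = 2. Substituting into each constraint:
  (1) 2(-4) + 3 + 2 = -3 ✓
  (2) z = 2, target 2 ✓ (first branch holds)
  (3) -3 < 2 ✓
  (4) -4 = 4 × -1, remainder 0 ✓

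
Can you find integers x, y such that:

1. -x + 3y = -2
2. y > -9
Yes

Take x = 2, y = 0. Substituting into each constraint:
  (1) (-2) + 3(0) = -2 ✓
  (2) 0 > -9 ✓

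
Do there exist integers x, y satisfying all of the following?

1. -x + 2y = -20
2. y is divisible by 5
Yes

Take x = 20, y = 0. Substituting into each constraint:
  (1) (-20) + 2(0) = -20 ✓
  (2) 0 = 5 × 0, remainder 0 ✓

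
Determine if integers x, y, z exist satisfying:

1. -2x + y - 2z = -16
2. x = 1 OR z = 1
Yes

Take x = 7, y = 0, z = 1. Substituting into each constraint:
  (1) -2(7) + 0 - 2(1) = -16 ✓
  (2) z = 1, target 1 ✓ (second branch holds)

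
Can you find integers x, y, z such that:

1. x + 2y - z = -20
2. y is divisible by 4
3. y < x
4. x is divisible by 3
Yes

Take x = 3, y = 0, z = 23. Substituting into each constraint:
  (1) 3 + 2(0) + (-23) = -20 ✓
  (2) 0 = 4 × 0, remainder 0 ✓
  (3) 0 < 3 ✓
  (4) 3 = 3 × 1, remainder 0 ✓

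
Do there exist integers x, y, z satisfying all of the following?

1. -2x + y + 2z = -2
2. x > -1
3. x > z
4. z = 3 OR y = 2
Yes

Take x = 2, y = 2, z = 0. Substituting into each constraint:
  (1) -2(2) + 2 + 2(0) = -2 ✓
  (2) 2 > -1 ✓
  (3) 2 > 0 ✓
  (4) y = 2, target 2 ✓ (second branch holds)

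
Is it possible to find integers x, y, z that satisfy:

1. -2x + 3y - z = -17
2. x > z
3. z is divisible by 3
Yes

Take x = 1, y = -5, z = 0. Substituting into each constraint:
  (1) -2(1) + 3(-5) + 0 = -17 ✓
  (2) 1 > 0 ✓
  (3) 0 = 3 × 0, remainder 0 ✓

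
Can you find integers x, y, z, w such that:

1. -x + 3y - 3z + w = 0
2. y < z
Yes

Take x = -3, y = 0, z = 1, w = 0. Substituting into each constraint:
  (1) 3 + 3(0) - 3(1) + 0 = 0 ✓
  (2) 0 < 1 ✓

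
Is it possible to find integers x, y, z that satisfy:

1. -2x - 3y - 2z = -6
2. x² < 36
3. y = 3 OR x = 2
Yes

Take x = 2, y = 4, z = -5. Substituting into each constraint:
  (1) -2(2) - 3(4) - 2(-5) = -6 ✓
  (2) x² = (2)² = 4, and 4 < 36 ✓
  (3) x = 2, target 2 ✓ (second branch holds)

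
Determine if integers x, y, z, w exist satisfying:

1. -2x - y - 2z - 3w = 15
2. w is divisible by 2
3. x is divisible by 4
Yes

Take x = 0, y = 1, z = -8, w = 0. Substituting into each constraint:
  (1) -2(0) + (-1) - 2(-8) - 3(0) = 15 ✓
  (2) 0 = 2 × 0, remainder 0 ✓
  (3) 0 = 4 × 0, remainder 0 ✓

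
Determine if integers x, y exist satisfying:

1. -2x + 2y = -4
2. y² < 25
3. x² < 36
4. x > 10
No

A contradictory subset is {x² < 36, x > 10}. No integer assignment can satisfy these jointly:

  - x² < 36: restricts x to |x| ≤ 5
  - x > 10: bounds one variable relative to a constant

Direct contradiction: the bounds on x require x ≥ 11 and x ≤ 5 simultaneously, which is empty.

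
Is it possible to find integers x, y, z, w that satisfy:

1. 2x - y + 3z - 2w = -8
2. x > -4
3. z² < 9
Yes

Take x = -1, y = 0, z = -2, w = 0. Substituting into each constraint:
  (1) 2(-1) + 0 + 3(-2) - 2(0) = -8 ✓
  (2) -1 > -4 ✓
  (3) z² = (-2)² = 4, and 4 < 9 ✓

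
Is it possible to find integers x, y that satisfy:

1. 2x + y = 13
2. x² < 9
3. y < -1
No

The full constraint system is jointly infeasible over the integers. Each constraint and what it forces:

  - 2x + y = 13: is a linear equation tying the variables together
  - x² < 9: restricts x to |x| ≤ 2
  - y < -1: bounds one variable relative to a constant

Range argument: with x ∈ [-2, 2], y ∈ [−∞, -2], the left side of the equation is at most 2, but the right side is 13 > 2. No integer solution exists.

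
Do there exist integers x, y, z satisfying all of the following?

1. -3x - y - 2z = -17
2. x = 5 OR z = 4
Yes

Take x = 0, y = 9, z = 4. Substituting into each constraint:
  (1) -3(0) + (-9) - 2(4) = -17 ✓
  (2) z = 4, target 4 ✓ (second branch holds)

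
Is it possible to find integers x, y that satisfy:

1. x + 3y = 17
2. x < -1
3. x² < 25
Yes

Take x = -4, y = 7. Substituting into each constraint:
  (1) (-4) + 3(7) = 17 ✓
  (2) -4 < -1 ✓
  (3) x² = (-4)² = 16, and 16 < 25 ✓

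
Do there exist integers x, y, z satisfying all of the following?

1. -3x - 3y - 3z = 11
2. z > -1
No

Even the single constraint (-3x - 3y - 3z = 11) is infeasible over the integers.

  - -3x - 3y - 3z = 11: every term on the left is divisible by 3, so the LHS ≡ 0 (mod 3), but the RHS 11 is not — no integer solution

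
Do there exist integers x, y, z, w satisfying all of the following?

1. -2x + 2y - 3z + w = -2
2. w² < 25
Yes

Take x = 0, y = 2, z = 2, w = 0. Substituting into each constraint:
  (1) -2(0) + 2(2) - 3(2) + 0 = -2 ✓
  (2) w² = (0)² = 0, and 0 < 25 ✓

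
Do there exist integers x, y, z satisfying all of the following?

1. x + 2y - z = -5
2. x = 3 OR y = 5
Yes

Take x = 3, y = 0, z = 8. Substituting into each constraint:
  (1) 3 + 2(0) + (-8) = -5 ✓
  (2) x = 3, target 3 ✓ (first branch holds)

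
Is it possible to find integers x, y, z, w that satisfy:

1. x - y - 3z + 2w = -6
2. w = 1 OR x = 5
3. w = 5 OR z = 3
Yes

Take x = 5, y = 0, z = 3, w = -1. Substituting into each constraint:
  (1) 5 + 0 - 3(3) + 2(-1) = -6 ✓
  (2) x = 5, target 5 ✓ (second branch holds)
  (3) z = 3, target 3 ✓ (second branch holds)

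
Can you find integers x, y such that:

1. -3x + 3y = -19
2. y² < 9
No

Even the single constraint (-3x + 3y = -19) is infeasible over the integers.

  - -3x + 3y = -19: every term on the left is divisible by 3, so the LHS ≡ 0 (mod 3), but the RHS -19 is not — no integer solution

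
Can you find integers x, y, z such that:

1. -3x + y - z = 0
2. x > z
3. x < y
Yes

Take x = 1, y = 2, z = -1. Substituting into each constraint:
  (1) -3(1) + 2 + 1 = 0 ✓
  (2) 1 > -1 ✓
  (3) 1 < 2 ✓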